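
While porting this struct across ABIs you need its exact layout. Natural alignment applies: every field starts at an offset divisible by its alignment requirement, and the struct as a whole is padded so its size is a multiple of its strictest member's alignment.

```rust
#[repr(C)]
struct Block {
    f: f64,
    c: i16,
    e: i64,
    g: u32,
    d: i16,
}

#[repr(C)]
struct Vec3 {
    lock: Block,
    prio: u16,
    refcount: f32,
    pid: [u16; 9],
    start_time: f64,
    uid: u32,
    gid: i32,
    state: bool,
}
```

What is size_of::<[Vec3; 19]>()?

Block: 0..8  f  (8B, 8-aligned); 8..10  c  (2B, 2-aligned); 10..16  -- padding (6B); 16..24  e  (8B, 8-aligned); 24..28  g  (4B, 4-aligned); 28..30  d  (2B, 2-aligned); 30..32  -- tail padding (2B); sizeof = 32, alignof = 8
0..32  lock  (32B, 8-aligned)
32..34  prio  (2B, 2-aligned)
34..36  -- padding (2B)
36..40  refcount  (4B, 4-aligned)
40..58  pid  (18B, 2-aligned)
58..64  -- padding (6B)
64..72  start_time  (8B, 8-aligned)
72..76  uid  (4B, 4-aligned)
76..80  gid  (4B, 4-aligned)
80..81  state  (1B, 1-aligned)
81..88  -- tail padding (7B)
sizeof = 88, alignof = 8
array of 19: 19 × 88 = 1672

1672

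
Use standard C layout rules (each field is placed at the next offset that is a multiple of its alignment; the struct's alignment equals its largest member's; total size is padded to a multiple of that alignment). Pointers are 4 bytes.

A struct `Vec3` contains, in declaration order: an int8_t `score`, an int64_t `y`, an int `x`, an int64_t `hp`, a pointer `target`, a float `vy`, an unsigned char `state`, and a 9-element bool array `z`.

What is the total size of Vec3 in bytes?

56

0..1  score  (1B, 1-aligned)
1..8  -- padding (7B)
8..16  y  (8B, 8-aligned)
16..20  x  (4B, 4-aligned)
20..24  -- padding (4B)
24..32  hp  (8B, 8-aligned)
32..36  target  (4B, 4-aligned)
36..40  vy  (4B, 4-aligned)
40..41  state  (1B, 1-aligned)
41..50  z  (9B, 1-aligned)
50..56  -- tail padding (6B)
sizeof = 56, alignof = 8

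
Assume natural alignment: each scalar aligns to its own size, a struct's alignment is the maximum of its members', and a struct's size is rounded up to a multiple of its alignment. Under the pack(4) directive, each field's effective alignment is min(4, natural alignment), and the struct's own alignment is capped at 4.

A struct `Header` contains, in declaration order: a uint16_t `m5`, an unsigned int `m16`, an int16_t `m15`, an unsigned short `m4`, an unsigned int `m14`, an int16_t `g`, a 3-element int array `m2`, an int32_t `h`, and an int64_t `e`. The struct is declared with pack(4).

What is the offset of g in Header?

16

0..2  m5  (2B, 2-aligned)
2..4  -- padding (2B)
4..8  m16  (4B, 4-aligned)
8..10  m15  (2B, 2-aligned)
10..12  m4  (2B, 2-aligned)
12..16  m14  (4B, 4-aligned)
16..18  g  (2B, 2-aligned)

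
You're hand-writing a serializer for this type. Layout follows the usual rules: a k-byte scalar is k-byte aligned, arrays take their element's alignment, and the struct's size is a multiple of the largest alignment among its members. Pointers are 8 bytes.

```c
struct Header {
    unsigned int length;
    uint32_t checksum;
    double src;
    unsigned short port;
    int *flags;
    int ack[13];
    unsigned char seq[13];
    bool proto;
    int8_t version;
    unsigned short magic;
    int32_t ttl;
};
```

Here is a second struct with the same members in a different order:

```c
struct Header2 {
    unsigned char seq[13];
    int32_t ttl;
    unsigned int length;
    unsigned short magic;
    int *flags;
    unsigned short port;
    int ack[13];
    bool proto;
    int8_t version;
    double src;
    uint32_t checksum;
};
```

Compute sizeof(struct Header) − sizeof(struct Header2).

@0: length [4B, align 4] → 4
@4: checksum [4B, align 4] → 8
@8: src [8B, align 8] → 16
@16: port [2B, align 2] → 18
+6 pad (align 8)
@24: flags [8B, align 8] → 32
@32: ack [52B, align 4] → 84
@84: seq [13B, align 1] → 97
@97: proto [1B, align 1] → 98
@98: version [1B, align 1] → 99
+1 pad (align 2)
@100: magic [2B, align 2] → 102
+2 pad (align 4)
@104: ttl [4B, align 4] → 108
+4 tail pad (align 8)
size 112, align 8
— Header2 —
@0: seq [13B, align 1] → 13
+3 pad (align 4)
@16: ttl [4B, align 4] → 20
@20: length [4B, align 4] → 24
@24: magic [2B, align 2] → 26
+6 pad (align 8)
@32: flags [8B, align 8] → 40
@40: port [2B, align 2] → 42
+2 pad (align 4)
@44: ack [52B, align 4] → 96
@96: proto [1B, align 1] → 97
@97: version [1B, align 1] → 98
+6 pad (align 8)
@104: src [8B, align 8] → 112
@112: checksum [4B, align 4] → 116
+4 tail pad (align 8)
size 120, align 8
112 − 120 = -8

-8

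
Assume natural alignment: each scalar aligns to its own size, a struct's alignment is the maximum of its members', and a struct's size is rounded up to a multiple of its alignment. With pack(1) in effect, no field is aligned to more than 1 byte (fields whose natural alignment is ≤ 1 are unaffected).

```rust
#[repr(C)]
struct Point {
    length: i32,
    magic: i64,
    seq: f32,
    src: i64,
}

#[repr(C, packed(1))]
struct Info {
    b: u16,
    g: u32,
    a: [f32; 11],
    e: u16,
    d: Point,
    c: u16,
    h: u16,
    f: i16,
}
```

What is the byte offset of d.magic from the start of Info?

Point: length at 0 (size 4, align 4) → ends 4; pad 4 to align 8 for magic; magic at 8 (size 8, align 8) → ends 16; seq at 16 (size 4, align 4) → ends 20; pad 4 to align 8 for src; src at 24 (size 8, align 8) → ends 32; total 32 bytes, alignment 8
b at 0 (size 2, align 1) → ends 2
g at 2 (size 4, align 1) → ends 6
a at 6 (size 44, align 1) → ends 50
e at 50 (size 2, align 1) → ends 52
d at 52 (size 32, align 1) → ends 84
within Point: magic at 8
52 + 8 = 60

60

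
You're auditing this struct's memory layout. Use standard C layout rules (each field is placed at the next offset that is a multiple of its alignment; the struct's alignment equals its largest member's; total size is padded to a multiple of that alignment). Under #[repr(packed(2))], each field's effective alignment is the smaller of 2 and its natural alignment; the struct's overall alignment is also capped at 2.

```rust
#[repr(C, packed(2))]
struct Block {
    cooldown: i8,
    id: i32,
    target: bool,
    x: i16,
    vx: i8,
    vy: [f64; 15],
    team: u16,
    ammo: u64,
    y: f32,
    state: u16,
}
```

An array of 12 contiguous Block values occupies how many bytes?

@0: cooldown [1B, align 1] → 1
+1 pad (align 2)
@2: id [4B, align 2] → 6
@6: target [1B, align 1] → 7
+1 pad (align 2)
@8: x [2B, align 2] → 10
@10: vx [1B, align 1] → 11
+1 pad (align 2)
@12: vy [120B, align 2] → 132
@132: team [2B, align 2] → 134
@134: ammo [8B, align 2] → 142
@142: y [4B, align 2] → 146
@146: state [2B, align 2] → 148
size 148, align 2
array of 12: 12 × 148 = 1776

1776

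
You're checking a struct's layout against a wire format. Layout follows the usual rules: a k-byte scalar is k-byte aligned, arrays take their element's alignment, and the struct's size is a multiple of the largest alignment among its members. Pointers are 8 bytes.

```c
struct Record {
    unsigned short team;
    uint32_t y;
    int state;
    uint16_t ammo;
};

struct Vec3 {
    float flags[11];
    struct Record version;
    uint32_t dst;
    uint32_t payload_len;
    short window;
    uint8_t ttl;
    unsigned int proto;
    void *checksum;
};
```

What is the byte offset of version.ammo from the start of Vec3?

Record: team at 0 (size 2, align 2) → ends 2; pad 2 to align 4 for y; y at 4 (size 4, align 4) → ends 8; state at 8 (size 4, align 4) → ends 12; ammo at 12 (size 2, align 2) → ends 14; tail pad 2 to reach multiple of 4; total 16 bytes, alignment 4
flags at 0 (size 44, align 4) → ends 44
version at 44 (size 16, align 4) → ends 60
within Record: ammo at 12
44 + 12 = 56

56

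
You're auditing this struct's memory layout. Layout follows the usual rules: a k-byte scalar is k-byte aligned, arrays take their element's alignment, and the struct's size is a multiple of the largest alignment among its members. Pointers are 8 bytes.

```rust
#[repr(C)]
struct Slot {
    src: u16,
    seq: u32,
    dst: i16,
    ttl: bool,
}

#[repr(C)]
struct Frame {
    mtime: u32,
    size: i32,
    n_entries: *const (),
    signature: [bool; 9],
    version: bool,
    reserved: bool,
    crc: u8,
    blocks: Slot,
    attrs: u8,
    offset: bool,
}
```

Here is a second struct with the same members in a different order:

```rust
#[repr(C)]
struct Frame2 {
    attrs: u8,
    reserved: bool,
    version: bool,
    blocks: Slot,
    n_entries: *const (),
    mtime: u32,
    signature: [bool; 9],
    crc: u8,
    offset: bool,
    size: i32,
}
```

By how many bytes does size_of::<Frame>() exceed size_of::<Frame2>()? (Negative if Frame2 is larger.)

0

Slot: 0..2  src  (2B, 2-aligned); 2..4  -- padding (2B); 4..8  seq  (4B, 4-aligned); 8..10  dst  (2B, 2-aligned); 10..11  ttl  (1B, 1-aligned); 11..12  -- tail padding (1B); sizeof = 12, alignof = 4
0..4  mtime  (4B, 4-aligned)
4..8  size  (4B, 4-aligned)
8..16  n_entries  (8B, 8-aligned)
16..25  signature  (9B, 1-aligned)
25..26  version  (1B, 1-aligned)
26..27  reserved  (1B, 1-aligned)
27..28  crc  (1B, 1-aligned)
28..40  blocks  (12B, 4-aligned)
40..41  attrs  (1B, 1-aligned)
41..42  offset  (1B, 1-aligned)
42..48  -- tail padding (6B)
sizeof = 48, alignof = 8
— Frame2 —
0..1  attrs  (1B, 1-aligned)
1..2  reserved  (1B, 1-aligned)
2..3  version  (1B, 1-aligned)
3..4  -- padding (1B)
4..16  blocks  (12B, 4-aligned)
16..24  n_entries  (8B, 8-aligned)
24..28  mtime  (4B, 4-aligned)
28..37  signature  (9B, 1-aligned)
37..38  crc  (1B, 1-aligned)
38..39  offset  (1B, 1-aligned)
39..40  -- padding (1B)
40..44  size  (4B, 4-aligned)
44..48  -- tail padding (4B)
sizeof = 48, alignof = 8
48 − 48 = 0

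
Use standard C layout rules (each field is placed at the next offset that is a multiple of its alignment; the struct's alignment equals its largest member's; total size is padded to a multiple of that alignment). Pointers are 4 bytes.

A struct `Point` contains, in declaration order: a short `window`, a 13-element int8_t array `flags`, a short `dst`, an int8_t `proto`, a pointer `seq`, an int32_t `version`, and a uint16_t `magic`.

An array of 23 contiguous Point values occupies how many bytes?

window at 0 (size 2, align 2) → ends 2
flags at 2 (size 13, align 1) → ends 15
pad 1 to align 2 for dst
dst at 16 (size 2, align 2) → ends 18
proto at 18 (size 1, align 1) → ends 19
pad 1 to align 4 for seq
seq at 20 (size 4, align 4) → ends 24
version at 24 (size 4, align 4) → ends 28
magic at 28 (size 2, align 2) → ends 30
tail pad 2 to reach multiple of 4
total 32 bytes, alignment 4
array of 23: 23 × 32 = 736

736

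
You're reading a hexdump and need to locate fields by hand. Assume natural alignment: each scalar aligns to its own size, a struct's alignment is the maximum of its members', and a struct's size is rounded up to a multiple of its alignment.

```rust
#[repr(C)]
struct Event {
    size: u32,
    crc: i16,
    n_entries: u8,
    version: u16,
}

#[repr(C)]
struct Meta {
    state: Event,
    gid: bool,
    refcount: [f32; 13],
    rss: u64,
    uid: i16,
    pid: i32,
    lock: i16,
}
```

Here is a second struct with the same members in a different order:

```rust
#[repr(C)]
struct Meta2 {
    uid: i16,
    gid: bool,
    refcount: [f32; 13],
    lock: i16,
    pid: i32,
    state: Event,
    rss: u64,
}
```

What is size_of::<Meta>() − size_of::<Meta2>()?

Event: size at 0 (size 4, align 4) → ends 4; crc at 4 (size 2, align 2) → ends 6; n_entries at 6 (size 1, align 1) → ends 7; pad 1 to align 2 for version; version at 8 (size 2, align 2) → ends 10; tail pad 2 to reach multiple of 4; total 12 bytes, alignment 4
state at 0 (size 12, align 4) → ends 12
gid at 12 (size 1, align 1) → ends 13
pad 3 to align 4 for refcount
refcount at 16 (size 52, align 4) → ends 68
pad 4 to align 8 for rss
rss at 72 (size 8, align 8) → ends 80
uid at 80 (size 2, align 2) → ends 82
pad 2 to align 4 for pid
pid at 84 (size 4, align 4) → ends 88
lock at 88 (size 2, align 2) → ends 90
tail pad 6 to reach multiple of 8
total 96 bytes, alignment 8
— Meta2 —
uid at 0 (size 2, align 2) → ends 2
gid at 2 (size 1, align 1) → ends 3
pad 1 to align 4 for refcount
refcount at 4 (size 52, align 4) → ends 56
lock at 56 (size 2, align 2) → ends 58
pad 2 to align 4 for pid
pid at 60 (size 4, align 4) → ends 64
state at 64 (size 12, align 4) → ends 76
pad 4 to align 8 for rss
rss at 80 (size 8, align 8) → ends 88
total 88 bytes, alignment 8
96 − 88 = 8

8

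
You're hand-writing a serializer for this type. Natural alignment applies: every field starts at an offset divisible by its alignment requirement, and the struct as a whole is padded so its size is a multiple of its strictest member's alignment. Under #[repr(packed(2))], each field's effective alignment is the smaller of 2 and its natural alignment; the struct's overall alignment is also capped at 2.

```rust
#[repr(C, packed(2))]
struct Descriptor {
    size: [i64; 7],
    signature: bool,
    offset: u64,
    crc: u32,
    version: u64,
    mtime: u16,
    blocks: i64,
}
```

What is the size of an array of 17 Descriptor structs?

0..56  size  (56B, 2-aligned)
56..57  signature  (1B, 1-aligned)
57..58  -- padding (1B)
58..66  offset  (8B, 2-aligned)
66..70  crc  (4B, 2-aligned)
70..78  version  (8B, 2-aligned)
78..80  mtime  (2B, 2-aligned)
80..88  blocks  (8B, 2-aligned)
sizeof = 88, alignof = 2
array of 17: 17 × 88 = 1496

1496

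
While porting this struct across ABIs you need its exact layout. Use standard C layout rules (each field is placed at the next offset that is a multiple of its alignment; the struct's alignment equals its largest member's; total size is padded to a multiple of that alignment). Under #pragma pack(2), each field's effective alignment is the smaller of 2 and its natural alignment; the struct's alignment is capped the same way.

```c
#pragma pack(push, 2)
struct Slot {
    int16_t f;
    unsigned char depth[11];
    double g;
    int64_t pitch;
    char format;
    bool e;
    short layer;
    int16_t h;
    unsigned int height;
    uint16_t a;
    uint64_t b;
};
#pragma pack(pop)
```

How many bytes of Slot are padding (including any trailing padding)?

1

@0: f [2B, align 2] → 2
@2: depth [11B, align 1] → 13
+1 pad (align 2)
@14: g [8B, align 2] → 22
@22: pitch [8B, align 2] → 30
@30: format [1B, align 1] → 31
@31: e [1B, align 1] → 32
@32: layer [2B, align 2] → 34
@34: h [2B, align 2] → 36
@36: height [4B, align 2] → 40
@40: a [2B, align 2] → 42
@42: b [8B, align 2] → 50
size 50, align 2
data bytes 49, size 50 → padding 1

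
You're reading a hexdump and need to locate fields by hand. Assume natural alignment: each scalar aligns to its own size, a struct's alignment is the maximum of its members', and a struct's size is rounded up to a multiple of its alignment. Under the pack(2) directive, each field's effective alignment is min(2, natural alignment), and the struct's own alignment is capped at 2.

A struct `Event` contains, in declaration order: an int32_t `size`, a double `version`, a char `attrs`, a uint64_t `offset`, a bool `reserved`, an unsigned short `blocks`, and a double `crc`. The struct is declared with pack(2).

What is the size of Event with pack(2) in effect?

34

size at 0 (size 4, align 2) → ends 4
version at 4 (size 8, align 2) → ends 12
attrs at 12 (size 1, align 1) → ends 13
pad 1 to align 2 for offset
offset at 14 (size 8, align 2) → ends 22
reserved at 22 (size 1, align 1) → ends 23
pad 1 to align 2 for blocks
blocks at 24 (size 2, align 2) → ends 26
crc at 26 (size 8, align 2) → ends 34
total 34 bytes, alignment 2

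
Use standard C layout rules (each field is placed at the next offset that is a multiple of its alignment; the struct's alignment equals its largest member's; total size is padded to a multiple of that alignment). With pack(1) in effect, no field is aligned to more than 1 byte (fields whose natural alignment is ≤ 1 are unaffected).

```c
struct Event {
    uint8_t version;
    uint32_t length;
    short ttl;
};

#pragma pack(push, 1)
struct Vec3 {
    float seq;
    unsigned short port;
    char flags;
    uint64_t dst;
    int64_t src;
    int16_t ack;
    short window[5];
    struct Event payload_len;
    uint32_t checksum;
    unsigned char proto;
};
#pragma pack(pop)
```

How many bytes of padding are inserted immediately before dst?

0

Event: 0..1  version  (1B, 1-aligned); 1..4  -- padding (3B); 4..8  length  (4B, 4-aligned); 8..10  ttl  (2B, 2-aligned); 10..12  -- tail padding (2B); sizeof = 12, alignof = 4
0..4  seq  (4B, 1-aligned)
4..6  port  (2B, 1-aligned)
6..7  flags  (1B, 1-aligned)
7..15  dst  (8B, 1-aligned)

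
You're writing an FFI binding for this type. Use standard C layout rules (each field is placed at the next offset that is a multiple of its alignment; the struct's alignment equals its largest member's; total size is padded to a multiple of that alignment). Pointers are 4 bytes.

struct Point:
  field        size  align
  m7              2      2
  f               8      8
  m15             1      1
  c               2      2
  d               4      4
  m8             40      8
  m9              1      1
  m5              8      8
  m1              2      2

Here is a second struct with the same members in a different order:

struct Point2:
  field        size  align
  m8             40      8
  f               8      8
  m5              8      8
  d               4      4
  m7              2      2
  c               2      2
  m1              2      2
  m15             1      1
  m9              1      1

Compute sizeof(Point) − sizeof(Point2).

@0: m7 [2B, align 2] → 2
+6 pad (align 8)
@8: f [8B, align 8] → 16
@16: m15 [1B, align 1] → 17
+1 pad (align 2)
@18: c [2B, align 2] → 20
@20: d [4B, align 4] → 24
@24: m8 [40B, align 8] → 64
@64: m9 [1B, align 1] → 65
+7 pad (align 8)
@72: m5 [8B, align 8] → 80
@80: m1 [2B, align 2] → 82
+6 tail pad (align 8)
size 88, align 8
— Point2 —
@0: m8 [40B, align 8] → 40
@40: f [8B, align 8] → 48
@48: m5 [8B, align 8] → 56
@56: d [4B, align 4] → 60
@60: m7 [2B, align 2] → 62
@62: c [2B, align 2] → 64
@64: m1 [2B, align 2] → 66
@66: m15 [1B, align 1] → 67
@67: m9 [1B, align 1] → 68
+4 tail pad (align 8)
size 72, align 8
88 − 72 = 16

16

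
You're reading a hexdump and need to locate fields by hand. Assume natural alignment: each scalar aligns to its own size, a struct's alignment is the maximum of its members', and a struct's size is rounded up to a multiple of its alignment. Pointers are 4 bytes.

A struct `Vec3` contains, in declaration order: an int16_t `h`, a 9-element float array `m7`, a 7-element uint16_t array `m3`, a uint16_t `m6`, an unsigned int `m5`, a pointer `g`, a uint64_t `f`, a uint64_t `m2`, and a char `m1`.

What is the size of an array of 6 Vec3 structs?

528

0..2  h  (2B, 2-aligned)
2..4  -- padding (2B)
4..40  m7  (36B, 4-aligned)
40..54  m3  (14B, 2-aligned)
54..56  m6  (2B, 2-aligned)
56..60  m5  (4B, 4-aligned)
60..64  g  (4B, 4-aligned)
64..72  f  (8B, 8-aligned)
72..80  m2  (8B, 8-aligned)
80..81  m1  (1B, 1-aligned)
81..88  -- tail padding (7B)
sizeof = 88, alignof = 8
array of 6: 6 × 88 = 528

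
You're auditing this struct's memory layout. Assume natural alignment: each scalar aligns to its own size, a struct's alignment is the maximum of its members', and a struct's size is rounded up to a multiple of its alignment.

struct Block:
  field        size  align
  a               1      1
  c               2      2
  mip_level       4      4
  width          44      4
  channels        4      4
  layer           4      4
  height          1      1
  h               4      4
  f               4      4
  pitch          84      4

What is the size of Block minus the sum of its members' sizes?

4

a at 0 (size 1, align 1) → ends 1
pad 1 to align 2 for c
c at 2 (size 2, align 2) → ends 4
mip_level at 4 (size 4, align 4) → ends 8
width at 8 (size 44, align 4) → ends 52
channels at 52 (size 4, align 4) → ends 56
layer at 56 (size 4, align 4) → ends 60
height at 60 (size 1, align 1) → ends 61
pad 3 to align 4 for h
h at 64 (size 4, align 4) → ends 68
f at 68 (size 4, align 4) → ends 72
pitch at 72 (size 84, align 4) → ends 156
total 156 bytes, alignment 4
data bytes 152, size 156 → padding 4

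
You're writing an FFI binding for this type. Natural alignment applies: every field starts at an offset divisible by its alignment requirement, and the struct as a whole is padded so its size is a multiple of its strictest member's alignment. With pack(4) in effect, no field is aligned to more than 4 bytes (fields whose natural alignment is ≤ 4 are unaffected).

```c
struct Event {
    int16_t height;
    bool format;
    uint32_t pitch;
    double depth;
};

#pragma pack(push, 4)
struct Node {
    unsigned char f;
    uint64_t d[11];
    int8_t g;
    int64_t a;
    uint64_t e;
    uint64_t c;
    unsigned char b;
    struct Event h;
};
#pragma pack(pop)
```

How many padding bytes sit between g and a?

Event: @0: height [2B, align 2] → 2; @2: format [1B, align 1] → 3; +1 pad (align 4); @4: pitch [4B, align 4] → 8; @8: depth [8B, align 8] → 16; size 16, align 8
@0: f [1B, align 1] → 1
+3 pad (align 4)
@4: d [88B, align 4] → 92
@92: g [1B, align 1] → 93
+3 pad (align 4)
@96: a [8B, align 4] → 104

3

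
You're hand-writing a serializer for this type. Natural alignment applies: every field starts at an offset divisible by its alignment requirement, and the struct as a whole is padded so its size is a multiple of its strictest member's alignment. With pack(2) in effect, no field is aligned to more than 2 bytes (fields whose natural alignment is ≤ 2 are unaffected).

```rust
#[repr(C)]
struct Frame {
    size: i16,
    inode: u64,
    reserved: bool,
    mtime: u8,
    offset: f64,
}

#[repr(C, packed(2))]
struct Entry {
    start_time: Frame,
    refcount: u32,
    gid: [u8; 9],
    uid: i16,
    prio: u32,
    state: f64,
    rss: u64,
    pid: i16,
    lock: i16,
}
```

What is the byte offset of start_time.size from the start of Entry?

0

Frame: @0: size [2B, align 2] → 2; +6 pad (align 8); @8: inode [8B, align 8] → 16; @16: reserved [1B, align 1] → 17; @17: mtime [1B, align 1] → 18; +6 pad (align 8); @24: offset [8B, align 8] → 32; size 32, align 8
@0: start_time [32B, align 2] → 32
within Frame: size at 0
0 + 0 = 0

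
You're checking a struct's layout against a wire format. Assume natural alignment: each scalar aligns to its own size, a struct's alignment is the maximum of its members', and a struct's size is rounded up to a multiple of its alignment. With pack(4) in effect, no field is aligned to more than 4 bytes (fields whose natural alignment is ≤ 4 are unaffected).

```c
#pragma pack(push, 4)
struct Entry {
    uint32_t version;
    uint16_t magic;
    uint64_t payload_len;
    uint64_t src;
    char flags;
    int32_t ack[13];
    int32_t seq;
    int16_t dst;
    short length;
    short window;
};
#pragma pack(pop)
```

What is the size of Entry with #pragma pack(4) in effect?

@0: version [4B, align 4] → 4
@4: magic [2B, align 2] → 6
+2 pad (align 4)
@8: payload_len [8B, align 4] → 16
@16: src [8B, align 4] → 24
@24: flags [1B, align 1] → 25
+3 pad (align 4)
@28: ack [52B, align 4] → 80
@80: seq [4B, align 4] → 84
@84: dst [2B, align 2] → 86
@86: length [2B, align 2] → 88
@88: window [2B, align 2] → 90
+2 tail pad (align 4)
size 92, align 4

92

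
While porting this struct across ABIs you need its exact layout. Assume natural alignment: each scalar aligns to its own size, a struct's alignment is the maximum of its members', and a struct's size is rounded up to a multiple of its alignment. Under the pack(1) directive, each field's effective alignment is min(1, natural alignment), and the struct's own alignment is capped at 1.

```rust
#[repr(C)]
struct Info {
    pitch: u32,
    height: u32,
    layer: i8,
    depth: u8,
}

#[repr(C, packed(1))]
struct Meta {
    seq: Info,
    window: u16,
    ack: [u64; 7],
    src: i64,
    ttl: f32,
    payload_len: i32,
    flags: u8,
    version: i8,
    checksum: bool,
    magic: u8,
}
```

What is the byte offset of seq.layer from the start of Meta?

8

Info: 0..4  pitch  (4B, 4-aligned); 4..8  height  (4B, 4-aligned); 8..9  layer  (1B, 1-aligned); 9..10  depth  (1B, 1-aligned); 10..12  -- tail padding (2B); sizeof = 12, alignof = 4
0..12  seq  (12B, 1-aligned)
within Info: layer at 8
0 + 8 = 8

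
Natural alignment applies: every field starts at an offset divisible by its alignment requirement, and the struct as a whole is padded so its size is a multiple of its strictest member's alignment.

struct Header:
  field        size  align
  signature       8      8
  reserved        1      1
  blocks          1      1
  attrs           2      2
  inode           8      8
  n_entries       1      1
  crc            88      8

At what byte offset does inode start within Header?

signature at 0 (size 8, align 8) → ends 8
reserved at 8 (size 1, align 1) → ends 9
blocks at 9 (size 1, align 1) → ends 10
attrs at 10 (size 2, align 2) → ends 12
pad 4 to align 8 for inode
inode at 16 (size 8, align 8) → ends 24

16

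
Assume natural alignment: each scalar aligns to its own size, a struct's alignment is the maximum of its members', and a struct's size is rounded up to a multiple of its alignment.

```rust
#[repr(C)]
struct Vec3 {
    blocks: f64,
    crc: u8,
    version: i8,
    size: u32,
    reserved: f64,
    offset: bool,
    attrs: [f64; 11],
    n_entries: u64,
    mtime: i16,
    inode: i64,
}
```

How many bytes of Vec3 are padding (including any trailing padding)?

0..8  blocks  (8B, 8-aligned)
8..9  crc  (1B, 1-aligned)
9..10  version  (1B, 1-aligned)
10..12  -- padding (2B)
12..16  size  (4B, 4-aligned)
16..24  reserved  (8B, 8-aligned)
24..25  offset  (1B, 1-aligned)
25..32  -- padding (7B)
32..120  attrs  (88B, 8-aligned)
120..128  n_entries  (8B, 8-aligned)
128..130  mtime  (2B, 2-aligned)
130..136  -- padding (6B)
136..144  inode  (8B, 8-aligned)
sizeof = 144, alignof = 8
data bytes 129, size 144 → padding 15

15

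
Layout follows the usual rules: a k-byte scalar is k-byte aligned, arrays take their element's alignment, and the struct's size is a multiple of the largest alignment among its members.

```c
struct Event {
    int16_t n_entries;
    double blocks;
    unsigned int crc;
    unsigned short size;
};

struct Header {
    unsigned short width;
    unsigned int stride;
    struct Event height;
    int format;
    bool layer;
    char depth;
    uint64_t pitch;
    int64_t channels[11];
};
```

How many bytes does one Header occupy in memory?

136 bytes

Event: @0: n_entries [2B, align 2] → 2; +6 pad (align 8); @8: blocks [8B, align 8] → 16; @16: crc [4B, align 4] → 20; @20: size [2B, align 2] → 22; +2 tail pad (align 8); size 24, align 8
@0: width [2B, align 2] → 2
+2 pad (align 4)
@4: stride [4B, align 4] → 8
@8: height [24B, align 8] → 32
@32: format [4B, align 4] → 36
@36: layer [1B, align 1] → 37
@37: depth [1B, align 1] → 38
+2 pad (align 8)
@40: pitch [8B, align 8] → 48
@48: channels [88B, align 8] → 136
size 136, align 8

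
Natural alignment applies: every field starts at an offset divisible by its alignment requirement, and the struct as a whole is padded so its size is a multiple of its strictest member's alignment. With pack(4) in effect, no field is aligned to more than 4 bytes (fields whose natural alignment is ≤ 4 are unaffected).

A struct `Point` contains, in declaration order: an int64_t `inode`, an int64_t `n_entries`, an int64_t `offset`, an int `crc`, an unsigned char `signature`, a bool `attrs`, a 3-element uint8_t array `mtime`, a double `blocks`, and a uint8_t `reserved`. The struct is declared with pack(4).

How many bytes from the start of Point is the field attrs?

29

@0: inode [8B, align 4] → 8
@8: n_entries [8B, align 4] → 16
@16: offset [8B, align 4] → 24
@24: crc [4B, align 4] → 28
@28: signature [1B, align 1] → 29
@29: attrs [1B, align 1] → 30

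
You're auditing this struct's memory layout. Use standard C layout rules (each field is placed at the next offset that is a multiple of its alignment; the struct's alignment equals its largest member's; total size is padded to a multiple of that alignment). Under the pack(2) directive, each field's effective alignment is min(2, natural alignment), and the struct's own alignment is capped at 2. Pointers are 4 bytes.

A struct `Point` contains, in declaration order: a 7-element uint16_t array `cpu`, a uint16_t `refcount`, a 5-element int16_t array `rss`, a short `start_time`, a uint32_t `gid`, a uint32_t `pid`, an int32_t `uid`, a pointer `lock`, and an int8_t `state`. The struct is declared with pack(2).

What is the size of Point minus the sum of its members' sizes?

1

cpu at 0 (size 14, align 2) → ends 14
refcount at 14 (size 2, align 2) → ends 16
rss at 16 (size 10, align 2) → ends 26
start_time at 26 (size 2, align 2) → ends 28
gid at 28 (size 4, align 2) → ends 32
pid at 32 (size 4, align 2) → ends 36
uid at 36 (size 4, align 2) → ends 40
lock at 40 (size 4, align 2) → ends 44
state at 44 (size 1, align 1) → ends 45
tail pad 1 to reach multiple of 2
total 46 bytes, alignment 2
data bytes 45, size 46 → padding 1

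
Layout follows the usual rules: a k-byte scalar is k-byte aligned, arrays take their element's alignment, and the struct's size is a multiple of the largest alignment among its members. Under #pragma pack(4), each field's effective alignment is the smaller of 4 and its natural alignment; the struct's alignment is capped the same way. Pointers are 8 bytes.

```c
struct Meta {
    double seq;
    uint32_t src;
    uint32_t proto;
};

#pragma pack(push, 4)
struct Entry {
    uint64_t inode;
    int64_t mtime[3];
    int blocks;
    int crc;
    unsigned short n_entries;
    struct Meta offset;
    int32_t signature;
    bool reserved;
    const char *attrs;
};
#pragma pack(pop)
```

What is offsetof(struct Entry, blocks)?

Meta: @0: seq [8B, align 8] → 8; @8: src [4B, align 4] → 12; @12: proto [4B, align 4] → 16; size 16, align 8
@0: inode [8B, align 4] → 8
@8: mtime [24B, align 4] → 32
@32: blocks [4B, align 4] → 36

32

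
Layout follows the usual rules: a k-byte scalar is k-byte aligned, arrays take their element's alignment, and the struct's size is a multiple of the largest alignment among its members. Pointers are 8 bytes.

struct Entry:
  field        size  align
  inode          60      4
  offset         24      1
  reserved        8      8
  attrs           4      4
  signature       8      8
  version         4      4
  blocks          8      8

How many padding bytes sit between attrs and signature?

4

inode at 0 (size 60, align 4) → ends 60
offset at 60 (size 24, align 1) → ends 84
pad 4 to align 8 for reserved
reserved at 88 (size 8, align 8) → ends 96
attrs at 96 (size 4, align 4) → ends 100
pad 4 to align 8 for signature
signature at 104 (size 8, align 8) → ends 112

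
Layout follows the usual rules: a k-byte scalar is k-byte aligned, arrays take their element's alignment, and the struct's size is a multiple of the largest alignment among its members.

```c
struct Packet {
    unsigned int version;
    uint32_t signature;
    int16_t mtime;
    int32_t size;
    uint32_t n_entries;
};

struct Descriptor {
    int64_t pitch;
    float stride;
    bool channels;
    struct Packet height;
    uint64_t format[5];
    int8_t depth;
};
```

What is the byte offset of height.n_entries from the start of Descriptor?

Packet: 0..4  version  (4B, 4-aligned); 4..8  signature  (4B, 4-aligned); 8..10  mtime  (2B, 2-aligned); 10..12  -- padding (2B); 12..16  size  (4B, 4-aligned); 16..20  n_entries  (4B, 4-aligned); sizeof = 20, alignof = 4
0..8  pitch  (8B, 8-aligned)
8..12  stride  (4B, 4-aligned)
12..13  channels  (1B, 1-aligned)
13..16  -- padding (3B)
16..36  height  (20B, 4-aligned)
within Packet: n_entries at 16
16 + 16 = 32

32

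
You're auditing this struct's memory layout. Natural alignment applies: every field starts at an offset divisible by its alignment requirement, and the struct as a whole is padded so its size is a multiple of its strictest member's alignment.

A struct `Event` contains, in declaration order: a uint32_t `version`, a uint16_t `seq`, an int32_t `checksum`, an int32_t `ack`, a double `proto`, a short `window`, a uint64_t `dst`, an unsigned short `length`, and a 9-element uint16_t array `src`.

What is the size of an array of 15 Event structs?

960

@0: version [4B, align 4] → 4
@4: seq [2B, align 2] → 6
+2 pad (align 4)
@8: checksum [4B, align 4] → 12
@12: ack [4B, align 4] → 16
@16: proto [8B, align 8] → 24
@24: window [2B, align 2] → 26
+6 pad (align 8)
@32: dst [8B, align 8] → 40
@40: length [2B, align 2] → 42
@42: src [18B, align 2] → 60
+4 tail pad (align 8)
size 64, align 8
array of 15: 15 × 64 = 960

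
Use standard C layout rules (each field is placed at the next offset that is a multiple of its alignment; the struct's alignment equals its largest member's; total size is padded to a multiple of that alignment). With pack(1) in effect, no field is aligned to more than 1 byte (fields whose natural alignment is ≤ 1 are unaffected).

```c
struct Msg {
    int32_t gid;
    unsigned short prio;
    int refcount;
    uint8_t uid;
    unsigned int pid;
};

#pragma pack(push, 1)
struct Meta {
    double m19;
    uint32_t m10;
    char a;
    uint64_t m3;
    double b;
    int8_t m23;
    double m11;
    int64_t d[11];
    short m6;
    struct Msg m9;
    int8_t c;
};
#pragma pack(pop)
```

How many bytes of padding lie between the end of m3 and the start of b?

Msg: gid at 0 (size 4, align 4) → ends 4; prio at 4 (size 2, align 2) → ends 6; pad 2 to align 4 for refcount; refcount at 8 (size 4, align 4) → ends 12; uid at 12 (size 1, align 1) → ends 13; pad 3 to align 4 for pid; pid at 16 (size 4, align 4) → ends 20; total 20 bytes, alignment 4
m19 at 0 (size 8, align 1) → ends 8
m10 at 8 (size 4, align 1) → ends 12
a at 12 (size 1, align 1) → ends 13
m3 at 13 (size 8, align 1) → ends 21
b at 21 (size 8, align 1) → ends 29

0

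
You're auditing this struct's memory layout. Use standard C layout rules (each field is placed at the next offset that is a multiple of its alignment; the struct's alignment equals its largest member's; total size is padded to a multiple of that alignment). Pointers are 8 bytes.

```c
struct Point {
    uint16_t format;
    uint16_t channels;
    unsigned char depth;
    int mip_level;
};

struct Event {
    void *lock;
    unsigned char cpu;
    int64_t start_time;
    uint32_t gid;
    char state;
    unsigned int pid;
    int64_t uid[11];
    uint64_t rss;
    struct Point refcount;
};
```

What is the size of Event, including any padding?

152

Point: 0..2  format  (2B, 2-aligned); 2..4  channels  (2B, 2-aligned); 4..5  depth  (1B, 1-aligned); 5..8  -- padding (3B); 8..12  mip_level  (4B, 4-aligned); sizeof = 12, alignof = 4
0..8  lock  (8B, 8-aligned)
8..9  cpu  (1B, 1-aligned)
9..16  -- padding (7B)
16..24  start_time  (8B, 8-aligned)
24..28  gid  (4B, 4-aligned)
28..29  state  (1B, 1-aligned)
29..32  -- padding (3B)
32..36  pid  (4B, 4-aligned)
36..40  -- padding (4B)
40..128  uid  (88B, 8-aligned)
128..136  rss  (8B, 8-aligned)
136..148  refcount  (12B, 4-aligned)
148..152  -- tail padding (4B)
sizeof = 152, alignof = 8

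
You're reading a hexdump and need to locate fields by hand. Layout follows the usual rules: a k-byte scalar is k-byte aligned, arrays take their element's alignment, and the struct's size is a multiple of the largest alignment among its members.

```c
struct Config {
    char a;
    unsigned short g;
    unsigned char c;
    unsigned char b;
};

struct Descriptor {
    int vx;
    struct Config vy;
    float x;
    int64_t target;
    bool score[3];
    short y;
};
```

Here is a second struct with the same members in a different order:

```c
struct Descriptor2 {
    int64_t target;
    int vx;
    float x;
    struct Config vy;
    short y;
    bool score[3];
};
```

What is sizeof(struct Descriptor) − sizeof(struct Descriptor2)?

Config: a at 0 (size 1, align 1) → ends 1; pad 1 to align 2 for g; g at 2 (size 2, align 2) → ends 4; c at 4 (size 1, align 1) → ends 5; b at 5 (size 1, align 1) → ends 6; total 6 bytes, alignment 2
vx at 0 (size 4, align 4) → ends 4
vy at 4 (size 6, align 2) → ends 10
pad 2 to align 4 for x
x at 12 (size 4, align 4) → ends 16
target at 16 (size 8, align 8) → ends 24
score at 24 (size 3, align 1) → ends 27
pad 1 to align 2 for y
y at 28 (size 2, align 2) → ends 30
tail pad 2 to reach multiple of 8
total 32 bytes, alignment 8
— Descriptor2 —
target at 0 (size 8, align 8) → ends 8
vx at 8 (size 4, align 4) → ends 12
x at 12 (size 4, align 4) → ends 16
vy at 16 (size 6, align 2) → ends 22
y at 22 (size 2, align 2) → ends 24
score at 24 (size 3, align 1) → ends 27
tail pad 5 to reach multiple of 8
total 32 bytes, alignment 8
32 − 32 = 0

0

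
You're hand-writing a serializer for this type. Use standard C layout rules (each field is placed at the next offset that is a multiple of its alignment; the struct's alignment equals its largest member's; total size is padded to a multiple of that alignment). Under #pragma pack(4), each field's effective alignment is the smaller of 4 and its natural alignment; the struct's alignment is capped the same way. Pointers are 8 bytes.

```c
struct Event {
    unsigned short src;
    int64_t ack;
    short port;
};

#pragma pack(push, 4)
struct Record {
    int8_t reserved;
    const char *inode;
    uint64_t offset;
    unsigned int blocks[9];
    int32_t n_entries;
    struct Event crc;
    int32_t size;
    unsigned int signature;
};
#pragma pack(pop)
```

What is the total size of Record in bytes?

Event: @0: src [2B, align 2] → 2; +6 pad (align 8); @8: ack [8B, align 8] → 16; @16: port [2B, align 2] → 18; +6 tail pad (align 8); size 24, align 8
@0: reserved [1B, align 1] → 1
+3 pad (align 4)
@4: inode [8B, align 4] → 12
@12: offset [8B, align 4] → 20
@20: blocks [36B, align 4] → 56
@56: n_entries [4B, align 4] → 60
@60: crc [24B, align 4] → 84
@84: size [4B, align 4] → 88
@88: signature [4B, align 4] → 92
size 92, align 4

92 bytes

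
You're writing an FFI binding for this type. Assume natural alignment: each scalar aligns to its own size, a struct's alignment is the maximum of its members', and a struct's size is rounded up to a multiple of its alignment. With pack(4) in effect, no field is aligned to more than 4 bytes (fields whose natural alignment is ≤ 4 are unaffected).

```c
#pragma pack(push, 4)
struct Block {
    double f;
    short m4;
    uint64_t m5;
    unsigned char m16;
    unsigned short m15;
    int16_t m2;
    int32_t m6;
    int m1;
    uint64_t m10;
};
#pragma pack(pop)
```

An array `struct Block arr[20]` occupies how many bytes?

880

f at 0 (size 8, align 4) → ends 8
m4 at 8 (size 2, align 2) → ends 10
pad 2 to align 4 for m5
m5 at 12 (size 8, align 4) → ends 20
m16 at 20 (size 1, align 1) → ends 21
pad 1 to align 2 for m15
m15 at 22 (size 2, align 2) → ends 24
m2 at 24 (size 2, align 2) → ends 26
pad 2 to align 4 for m6
m6 at 28 (size 4, align 4) → ends 32
m1 at 32 (size 4, align 4) → ends 36
m10 at 36 (size 8, align 4) → ends 44
total 44 bytes, alignment 4
array of 20: 20 × 44 = 880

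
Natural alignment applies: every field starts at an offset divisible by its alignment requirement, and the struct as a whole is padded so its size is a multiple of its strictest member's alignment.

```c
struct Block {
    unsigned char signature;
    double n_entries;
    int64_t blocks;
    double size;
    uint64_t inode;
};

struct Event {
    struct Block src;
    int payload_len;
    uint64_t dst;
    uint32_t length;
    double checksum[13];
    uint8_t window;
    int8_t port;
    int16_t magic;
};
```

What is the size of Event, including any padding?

Block: signature at 0 (size 1, align 1) → ends 1; pad 7 to align 8 for n_entries; n_entries at 8 (size 8, align 8) → ends 16; blocks at 16 (size 8, align 8) → ends 24; size at 24 (size 8, align 8) → ends 32; inode at 32 (size 8, align 8) → ends 40; total 40 bytes, alignment 8
src at 0 (size 40, align 8) → ends 40
payload_len at 40 (size 4, align 4) → ends 44
pad 4 to align 8 for dst
dst at 48 (size 8, align 8) → ends 56
length at 56 (size 4, align 4) → ends 60
pad 4 to align 8 for checksum
checksum at 64 (size 104, align 8) → ends 168
window at 168 (size 1, align 1) → ends 169
port at 169 (size 1, align 1) → ends 170
magic at 170 (size 2, align 2) → ends 172
tail pad 4 to reach multiple of 8
total 176 bytes, alignment 8

176 bytes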